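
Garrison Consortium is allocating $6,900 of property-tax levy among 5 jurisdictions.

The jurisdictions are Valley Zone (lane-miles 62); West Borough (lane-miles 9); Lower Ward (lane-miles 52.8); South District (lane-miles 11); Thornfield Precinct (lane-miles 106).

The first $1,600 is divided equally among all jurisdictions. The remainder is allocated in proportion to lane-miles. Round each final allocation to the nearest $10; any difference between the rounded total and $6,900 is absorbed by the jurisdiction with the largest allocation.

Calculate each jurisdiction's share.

Valley Zone: $1,680 · West Borough: $520 · Lower Ward: $1,480 · South District: $560 · Thornfield Precinct: $2,660

Equal tier: $1,600 ÷ 5 = $320 apiece.
Remainder $5,300 by lane-miles (total 240.8): Valley Zone 1,364.62 → $1,360; West Borough 198.09 → $200; Lower Ward 1,162.13 → $1,160; South District 242.11 → $240; Thornfield Precinct 2,333.06 → $2,330.
Rounding difference +$10 on remainder applied to Thornfield Precinct.
Totals: Valley Zone $320 + $1,360 = $1,680; West Borough $320 + $200 = $520; Lower Ward $320 + $1,160 = $1,480; South District $320 + $240 = $560; Thornfield Precinct $320 + $2,340 = $2,660.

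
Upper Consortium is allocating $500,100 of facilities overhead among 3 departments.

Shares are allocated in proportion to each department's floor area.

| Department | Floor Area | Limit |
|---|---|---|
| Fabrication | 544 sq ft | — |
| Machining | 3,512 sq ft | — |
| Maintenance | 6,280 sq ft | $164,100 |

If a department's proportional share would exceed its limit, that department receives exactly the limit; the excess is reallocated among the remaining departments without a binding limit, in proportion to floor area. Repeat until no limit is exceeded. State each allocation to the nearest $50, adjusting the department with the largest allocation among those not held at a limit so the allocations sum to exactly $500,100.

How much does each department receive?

Fabrication: $45,050 | Machining: $290,950 | Maintenance: $164,100

Total floor area = 10,336.
Unconstrained shares: Fabrication 26,321.05; Machining 169,925.62; Maintenance 303,853.33.
Held at cap: Maintenance ($164,100); balance $336,000 reallocated over remaining floor area 4,056.
Remaining shares: Fabrication 45,065.09 → $45,050; Machining 290,934.91 → $290,950.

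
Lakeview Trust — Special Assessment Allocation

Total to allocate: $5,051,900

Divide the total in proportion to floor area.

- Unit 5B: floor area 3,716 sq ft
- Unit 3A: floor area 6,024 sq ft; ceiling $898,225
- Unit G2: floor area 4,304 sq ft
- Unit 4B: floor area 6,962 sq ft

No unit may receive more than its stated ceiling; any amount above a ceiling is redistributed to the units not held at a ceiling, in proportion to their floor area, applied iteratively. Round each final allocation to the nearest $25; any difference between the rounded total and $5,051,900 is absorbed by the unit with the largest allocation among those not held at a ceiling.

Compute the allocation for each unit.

Floor area total: 21,006.
Unconstrained shares: Unit 5B 893,690.39; Unit 3A 1,448,759.67; Unit G2 1,035,103.19; Unit 4B 1,674,346.75.
Capped: Unit 3A ($898,225); residual $4,153,675 reallocated over remaining floor area 14,982.
Redistributed shares: Unit 5B 1,030,240.04 → $1,030,250; Unit G2 1,193,259.73 → $1,193,250; Unit 4B 1,930,175.23 → $1,930,175.

Unit 5B: $1,030,250 · Unit 3A: $898,225 · Unit G2: $1,193,250 · Unit 4B: $1,930,175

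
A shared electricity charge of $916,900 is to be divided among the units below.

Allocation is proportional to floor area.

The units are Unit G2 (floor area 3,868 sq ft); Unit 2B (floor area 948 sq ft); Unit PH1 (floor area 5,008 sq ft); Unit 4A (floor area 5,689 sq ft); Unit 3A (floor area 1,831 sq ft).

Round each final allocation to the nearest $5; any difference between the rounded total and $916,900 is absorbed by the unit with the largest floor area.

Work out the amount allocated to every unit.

Unit G2: $204,485; Unit 2B: $50,115; Unit PH1: $264,750; Unit 4A: $300,755; Unit 3A: $96,795

Combined floor area = 17,344.
Unrounded shares: Unit G2 3,868/17,344 × $916,900 = 204,483.93; Unit 2B 948/17,344 × $916,900 = 50,116.54; Unit PH1 5,008/17,344 × $916,900 = 264,750.65; Unit 4A 5,689/17,344 × $916,900 = 300,752.08; Unit 3A 1,831/17,344 × $916,900 = 96,796.81.
After rounding ($5): Unit G2 $204,485; Unit 2B $50,115; Unit PH1 $264,750; Unit 4A $300,750; Unit 3A $96,795. Sum = $916,895.
Difference $916,900 − $916,895 = +$5 applied to largest floor area (Unit 4A): Unit 4A becomes $300,755.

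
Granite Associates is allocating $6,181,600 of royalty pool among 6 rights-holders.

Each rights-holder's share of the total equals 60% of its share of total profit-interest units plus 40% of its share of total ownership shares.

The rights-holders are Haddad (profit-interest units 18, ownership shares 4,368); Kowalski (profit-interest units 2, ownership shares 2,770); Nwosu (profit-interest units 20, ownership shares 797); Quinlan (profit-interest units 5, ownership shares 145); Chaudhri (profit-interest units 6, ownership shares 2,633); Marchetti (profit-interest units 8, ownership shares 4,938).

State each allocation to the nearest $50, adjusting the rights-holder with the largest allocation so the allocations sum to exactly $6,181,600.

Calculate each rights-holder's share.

Profit-interest units total 59; ownership shares total 15,651.
Blended shares (60% profit-interest units + 40% ownership shares): Haddad 0.2947; Kowalski 0.0911; Nwosu 0.2238; Quinlan 0.0546; Chaudhri 0.1283; Marchetti 0.2076.
Pro-rata amounts: Haddad 1,821,630.28; Kowalski 563,348.87; Nwosu 1,383,189.47; Quinlan 337,226.62; Chaudhri 793,159.70; Marchetti 1,283,045.05.
Rounded to nearest $50: Haddad $1,821,650; Kowalski $563,350; Nwosu $1,383,200; Quinlan $337,250; Chaudhri $793,150; Marchetti $1,283,050. Sum = $6,181,650.
Difference $6,181,600 − $6,181,650 = −$50 applied to largest allocation (Haddad): Haddad becomes $1,821,600.

Haddad: $1,821,600; Kowalski: $563,350; Nwosu: $1,383,200; Quinlan: $337,250; Chaudhri: $793,150; Marchetti: $1,283,050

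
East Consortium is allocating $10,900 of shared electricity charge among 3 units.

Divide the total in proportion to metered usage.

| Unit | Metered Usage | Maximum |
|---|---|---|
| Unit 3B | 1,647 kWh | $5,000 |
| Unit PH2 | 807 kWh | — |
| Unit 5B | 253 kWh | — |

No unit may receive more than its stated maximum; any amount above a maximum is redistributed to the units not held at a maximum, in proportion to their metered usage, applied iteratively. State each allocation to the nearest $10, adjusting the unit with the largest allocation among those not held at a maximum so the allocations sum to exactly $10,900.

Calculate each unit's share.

Unit 3B: $5,000; Unit PH2: $4,490; Unit 5B: $1,410

Combined metered usage = 2,707.
Proportional shares (ignoring caps): Unit 3B 6,631.81; Unit PH2 3,249.46; Unit 5B 1,018.73.
Cap binds for Unit 3B ($5,000); balance $5,900 reallocated over remaining metered usage 1,060.
Shares after redistribution: Unit PH2 4,491.79 → $4,490; Unit 5B 1,408.21 → $1,410.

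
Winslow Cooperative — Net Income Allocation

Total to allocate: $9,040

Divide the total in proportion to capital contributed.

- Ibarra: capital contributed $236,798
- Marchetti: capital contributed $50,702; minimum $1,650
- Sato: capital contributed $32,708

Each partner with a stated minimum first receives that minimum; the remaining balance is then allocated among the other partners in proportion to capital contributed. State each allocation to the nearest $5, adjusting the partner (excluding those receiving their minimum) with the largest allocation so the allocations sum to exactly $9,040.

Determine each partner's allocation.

Fund the minimums — Marchetti $1,650. Residual $7,390.
Residual split over remaining capital contributed 269,506: Ibarra 6,493.13 → $6,495; Sato 896.87 → $895.

Ibarra: $6,495 · Marchetti: $1,650 · Sato: $895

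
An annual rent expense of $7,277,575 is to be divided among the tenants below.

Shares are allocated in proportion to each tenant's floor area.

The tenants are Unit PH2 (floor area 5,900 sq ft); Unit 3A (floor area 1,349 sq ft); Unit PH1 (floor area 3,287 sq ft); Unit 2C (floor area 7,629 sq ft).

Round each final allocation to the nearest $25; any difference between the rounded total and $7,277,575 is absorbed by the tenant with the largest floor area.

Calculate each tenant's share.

Unit PH2: $2,363,750 | Unit 3A: $540,450 | Unit PH1: $1,316,900 | Unit 2C: $3,056,475

Floor area total: 5,900 + 1,349 + 3,287 + 7,629 = 18,165.
Unrounded shares: Unit PH2 2,363,759.57; Unit 3A 540,459.60; Unit PH1 1,316,894.52; Unit 2C 3,056,461.31.
After rounding ($25): Unit PH2 $2,363,750; Unit 3A $540,450; Unit PH1 $1,316,900; Unit 2C $3,056,450. Sum = $7,277,550.
Difference $7,277,575 − $7,277,550 = +$25 applied to largest floor area (Unit 2C): Unit 2C becomes $3,056,475.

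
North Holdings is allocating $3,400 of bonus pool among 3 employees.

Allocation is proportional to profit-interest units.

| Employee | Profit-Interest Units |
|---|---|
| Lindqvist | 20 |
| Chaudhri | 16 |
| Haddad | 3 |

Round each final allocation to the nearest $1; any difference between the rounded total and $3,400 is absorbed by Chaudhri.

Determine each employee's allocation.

Lindqvist: $1,744; Chaudhri: $1,394; Haddad: $262

Profit-interest units total: 39.
Unrounded shares: Lindqvist 20/39 × $3,400 = 1,743.59; Chaudhri 16/39 × $3,400 = 1,394.87; Haddad 3/39 × $3,400 = 261.54.
At nearest $1: Lindqvist $1,744; Chaudhri $1,395; Haddad $262. Sum = $3,401.
Difference $3,400 − $3,401 = −$1 applied to Chaudhri: Chaudhri becomes $1,394.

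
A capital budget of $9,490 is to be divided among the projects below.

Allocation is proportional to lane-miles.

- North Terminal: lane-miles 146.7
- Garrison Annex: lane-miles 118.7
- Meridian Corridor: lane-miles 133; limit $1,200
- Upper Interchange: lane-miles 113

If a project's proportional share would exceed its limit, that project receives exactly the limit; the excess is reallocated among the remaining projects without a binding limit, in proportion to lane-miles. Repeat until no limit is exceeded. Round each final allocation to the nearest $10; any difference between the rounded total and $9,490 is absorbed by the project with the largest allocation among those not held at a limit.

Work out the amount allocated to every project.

North Terminal: $3,210; Garrison Annex: $2,600; Meridian Corridor: $1,200; Upper Interchange: $2,480

Lane-miles total: 511.4.
Proportional shares (ignoring caps): North Terminal 2,722.30; Garrison Annex 2,202.70; Meridian Corridor 2,468.07; Upper Interchange 2,096.93.
Capped: Meridian Corridor ($1,200); residual $8,290 reallocated over remaining lane-miles 378.4.
Remaining shares: North Terminal 3,213.91 → $3,210; Garrison Annex 2,600.48 → $2,600; Upper Interchange 2,475.61 → $2,480.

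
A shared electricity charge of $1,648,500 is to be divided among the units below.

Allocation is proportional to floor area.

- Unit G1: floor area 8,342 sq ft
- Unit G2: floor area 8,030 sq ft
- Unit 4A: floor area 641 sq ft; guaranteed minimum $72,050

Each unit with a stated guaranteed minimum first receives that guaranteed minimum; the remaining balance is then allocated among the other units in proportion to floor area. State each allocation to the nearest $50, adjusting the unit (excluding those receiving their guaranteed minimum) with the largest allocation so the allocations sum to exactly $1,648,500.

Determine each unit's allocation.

Unit G1: $803,250; Unit G2: $773,200; Unit 4A: $72,050

Minimums first: Unit 4A $72,050. Remaining pool $1,576,450.
Remaining pool split over remaining floor area 16,372: Unit G1 803,246.15 → $803,250; Unit G2 773,203.85 → $773,200.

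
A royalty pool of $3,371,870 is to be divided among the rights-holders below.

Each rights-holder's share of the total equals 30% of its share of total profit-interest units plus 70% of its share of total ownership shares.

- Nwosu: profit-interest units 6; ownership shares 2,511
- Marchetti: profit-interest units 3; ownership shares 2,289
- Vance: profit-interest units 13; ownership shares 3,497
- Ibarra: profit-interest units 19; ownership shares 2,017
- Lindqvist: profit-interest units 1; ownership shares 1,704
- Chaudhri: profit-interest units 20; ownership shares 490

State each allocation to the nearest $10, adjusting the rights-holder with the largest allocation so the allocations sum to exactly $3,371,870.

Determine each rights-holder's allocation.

Nwosu: $571,730 · Marchetti: $480,890 · Vance: $872,000 · Ibarra: $690,610 · Lindqvist: $337,870 · Chaudhri: $418,770

Totals — profit-interest units 62, ownership shares 12,508.
Combined weights (30% profit-interest units + 70% ownership shares): Nwosu 0.1696; Marchetti 0.1426; Vance 0.2586; Ibarra 0.2048; Lindqvist 0.1002; Chaudhri 0.1242.
Proportional shares: Nwosu 571,728.62; Marchetti 480,889.84; Vance 871,999.21; Ibarra 690,610.37; Lindqvist 337,867.03; Chaudhri 418,774.94.
Rounded to nearest $10: Nwosu $571,730; Marchetti $480,890; Vance $872,000; Ibarra $690,610; Lindqvist $337,870; Chaudhri $418,770. Sum = $3,371,870.
Rounded total matches; no reconciliation needed.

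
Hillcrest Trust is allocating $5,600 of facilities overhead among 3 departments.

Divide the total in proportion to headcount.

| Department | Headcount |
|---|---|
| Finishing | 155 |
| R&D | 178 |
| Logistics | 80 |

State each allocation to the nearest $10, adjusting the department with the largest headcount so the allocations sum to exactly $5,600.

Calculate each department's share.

Total headcount = 413.
Pro-rata amounts: Finishing 155/413 × $5,600 = 2,101.69; R&D 178/413 × $5,600 = 2,413.56; Logistics 80/413 × $5,600 = 1,084.75.
After rounding ($10): Finishing $2,100; R&D $2,410; Logistics $1,080. Sum = $5,590.
Difference $5,600 − $5,590 = +$10 applied to largest headcount (R&D): R&D becomes $2,420.

Finishing: $2,100 | R&D: $2,420 | Logistics: $1,080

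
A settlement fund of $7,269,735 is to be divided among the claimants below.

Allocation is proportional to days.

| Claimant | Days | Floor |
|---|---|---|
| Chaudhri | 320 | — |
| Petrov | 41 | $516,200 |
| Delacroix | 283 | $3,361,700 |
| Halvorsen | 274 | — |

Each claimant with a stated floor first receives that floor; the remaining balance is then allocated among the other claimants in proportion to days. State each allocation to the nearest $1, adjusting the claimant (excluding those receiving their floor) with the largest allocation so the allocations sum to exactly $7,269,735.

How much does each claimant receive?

Chaudhri: $1,827,251 · Petrov: $516,200 · Delacroix: $3,361,700 · Halvorsen: $1,564,584

Guaranteed amounts: Petrov $516,200; Delacroix $3,361,700. Remaining pool $3,391,835.
Remaining pool split over remaining days 594: Chaudhri 1,827,251.18 → $1,827,251; Halvorsen 1,564,583.82 → $1,564,584.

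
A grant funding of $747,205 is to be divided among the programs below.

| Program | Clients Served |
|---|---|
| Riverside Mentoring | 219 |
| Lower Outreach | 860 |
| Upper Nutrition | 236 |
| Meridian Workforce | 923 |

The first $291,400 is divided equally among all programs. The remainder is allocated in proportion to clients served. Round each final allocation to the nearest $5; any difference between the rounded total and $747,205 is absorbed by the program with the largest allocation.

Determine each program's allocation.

Riverside Mentoring: $117,455; Lower Outreach: $248,005; Upper Nutrition: $120,915; Meridian Workforce: $260,830

First tranche $291,400 split equally: $72,850 each.
Remainder $455,805 by clients served (total 2,238): Riverside Mentoring 44,602.90 → $44,605; Lower Outreach 175,152.95 → $175,155; Upper Nutrition 48,065.23 → $48,065; Meridian Workforce 187,983.92 → $187,985.
Rounding difference −$5 on remainder applied to Meridian Workforce.
Totals: Riverside Mentoring $72,850 + $44,605 = $117,455; Lower Outreach $72,850 + $175,155 = $248,005; Upper Nutrition $72,850 + $48,065 = $120,915; Meridian Workforce $72,850 + $187,980 = $260,830.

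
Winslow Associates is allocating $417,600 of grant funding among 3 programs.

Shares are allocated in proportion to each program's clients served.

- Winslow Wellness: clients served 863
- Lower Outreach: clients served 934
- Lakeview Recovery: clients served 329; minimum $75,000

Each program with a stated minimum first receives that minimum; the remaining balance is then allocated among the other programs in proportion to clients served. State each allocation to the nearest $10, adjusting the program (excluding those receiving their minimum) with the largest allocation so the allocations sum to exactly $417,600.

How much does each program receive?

Winslow Wellness: $164,530 · Lower Outreach: $178,070 · Lakeview Recovery: $75,000

Fund the minimums — Lakeview Recovery $75,000. Remaining pool $342,600.
Remaining pool split over remaining clients served 1,797: Winslow Wellness 164,531.89 → $164,530; Lower Outreach 178,068.11 → $178,070.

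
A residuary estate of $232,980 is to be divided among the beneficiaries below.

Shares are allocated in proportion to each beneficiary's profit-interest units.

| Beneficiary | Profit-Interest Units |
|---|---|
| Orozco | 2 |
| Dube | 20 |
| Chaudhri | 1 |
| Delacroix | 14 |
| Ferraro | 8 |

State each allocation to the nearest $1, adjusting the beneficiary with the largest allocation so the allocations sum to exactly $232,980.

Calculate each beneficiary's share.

Combined profit-interest units = 45.
Unrounded shares: Orozco 2/45 × $232,980 = 10,354.67; Dube 20/45 × $232,980 = 103,546.67; Chaudhri 1/45 × $232,980 = 5,177.33; Delacroix 14/45 × $232,980 = 72,482.67; Ferraro 8/45 × $232,980 = 41,418.67.
Rounded to nearest $1: Orozco $10,355; Dube $103,547; Chaudhri $5,177; Delacroix $72,483; Ferraro $41,419. Sum = $232,981.
Difference $232,980 − $232,981 = −$1 applied to largest allocation (Dube): Dube becomes $103,546.

Orozco: $10,355 | Dube: $103,546 | Chaudhri: $5,177 | Delacroix: $72,483 | Ferraro: $41,419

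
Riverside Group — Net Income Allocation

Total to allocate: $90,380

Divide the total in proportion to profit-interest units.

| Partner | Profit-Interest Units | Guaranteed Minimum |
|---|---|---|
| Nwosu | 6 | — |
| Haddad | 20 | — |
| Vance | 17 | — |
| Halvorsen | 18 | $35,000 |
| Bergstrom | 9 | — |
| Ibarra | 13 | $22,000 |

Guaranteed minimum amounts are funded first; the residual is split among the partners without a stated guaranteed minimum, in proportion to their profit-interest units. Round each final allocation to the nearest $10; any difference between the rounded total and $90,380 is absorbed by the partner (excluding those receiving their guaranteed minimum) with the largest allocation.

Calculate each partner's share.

Nwosu: $3,850 | Haddad: $12,840 | Vance: $10,910 | Halvorsen: $35,000 | Bergstrom: $5,780 | Ibarra: $22,000

Fund the minimums — Halvorsen $35,000; Ibarra $22,000. Residual $33,380.
Residual split over remaining profit-interest units 52: Nwosu 3,851.54 → $3,850; Haddad 12,838.46 → $12,840; Vance 10,912.69 → $10,910; Bergstrom 5,777.31 → $5,780.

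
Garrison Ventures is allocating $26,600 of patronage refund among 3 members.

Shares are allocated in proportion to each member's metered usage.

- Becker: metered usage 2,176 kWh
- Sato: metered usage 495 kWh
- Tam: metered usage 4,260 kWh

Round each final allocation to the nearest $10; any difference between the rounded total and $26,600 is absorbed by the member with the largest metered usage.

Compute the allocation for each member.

Metered usage total: 2,176 + 495 + 4,260 = 6,931.
Raw shares: Becker 8,351.12; Sato 1,899.73; Tam 16,349.16.
After rounding ($10): Becker $8,350; Sato $1,900; Tam $16,350. Sum = $26,600.
Sum already equals the total — no adjustment.

Becker: $8,350; Sato: $1,900; Tam: $16,350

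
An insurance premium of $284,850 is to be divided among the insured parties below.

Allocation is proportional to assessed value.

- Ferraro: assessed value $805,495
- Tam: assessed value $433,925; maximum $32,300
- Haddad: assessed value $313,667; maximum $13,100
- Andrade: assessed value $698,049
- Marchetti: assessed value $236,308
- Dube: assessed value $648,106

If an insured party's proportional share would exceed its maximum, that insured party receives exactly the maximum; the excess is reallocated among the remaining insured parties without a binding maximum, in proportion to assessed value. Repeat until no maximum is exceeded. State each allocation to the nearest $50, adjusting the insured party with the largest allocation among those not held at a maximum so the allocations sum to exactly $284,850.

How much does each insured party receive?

Sum of assessed value: 3,135,550.
Proportional shares (ignoring caps): Ferraro 73,175.44; Tam 39,420.05; Haddad 28,495.17; Andrade 63,414.48; Marchetti 21,467.47; Dube 58,877.39.
Held at cap: Tam ($32,300), Haddad ($13,100); balance $239,450 reallocated over remaining assessed value 2,387,958.
Redistributed shares: Ferraro 80,770.17 → $80,750; Andrade 69,996.14 → $70,000; Marchetti 23,695.54 → $23,700; Dube 64,988.15 → $65,000.

Ferraro: $80,750; Tam: $32,300; Haddad: $13,100; Andrade: $70,000; Marchetti: $23,700; Dube: $65,000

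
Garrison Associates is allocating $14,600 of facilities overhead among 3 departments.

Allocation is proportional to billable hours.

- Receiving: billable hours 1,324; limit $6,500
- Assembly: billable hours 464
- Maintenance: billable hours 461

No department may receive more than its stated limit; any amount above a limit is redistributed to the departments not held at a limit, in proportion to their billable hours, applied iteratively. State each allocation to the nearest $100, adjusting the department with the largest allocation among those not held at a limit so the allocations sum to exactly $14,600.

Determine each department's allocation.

Total billable hours = 2,249.
Unconstrained shares: Receiving 8,595.11; Assembly 3,012.18; Maintenance 2,992.71.
Held at cap: Receiving ($6,500); residual $8,100 reallocated over remaining billable hours 925.
Redistributed shares: Assembly 4,063.14 → $4,100; Maintenance 4,036.86 → $4,000.

Receiving: $6,500; Assembly: $4,100; Maintenance: $4,000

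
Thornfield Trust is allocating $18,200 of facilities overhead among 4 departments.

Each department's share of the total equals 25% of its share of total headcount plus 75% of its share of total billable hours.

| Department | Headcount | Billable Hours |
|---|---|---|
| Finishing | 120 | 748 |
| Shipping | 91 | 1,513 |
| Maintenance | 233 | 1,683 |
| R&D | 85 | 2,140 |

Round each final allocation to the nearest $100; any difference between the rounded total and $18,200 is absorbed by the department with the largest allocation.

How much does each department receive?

Finishing: $2,700 | Shipping: $4,200 | Maintenance: $5,800 | R&D: $5,500

Totals — headcount 529, billable hours 6,084.
Combined weights (25% headcount + 75% billable hours): Finishing 0.1489; Shipping 0.2295; Maintenance 0.3176; R&D 0.3040.
Proportional shares: Finishing 2,710.34; Shipping 4,177.25; Maintenance 5,780.03; R&D 5,532.38.
Rounded to nearest $100: Finishing $2,700; Shipping $4,200; Maintenance $5,800; R&D $5,500. Sum = $18,200.
Sum already equals the total — no adjustment.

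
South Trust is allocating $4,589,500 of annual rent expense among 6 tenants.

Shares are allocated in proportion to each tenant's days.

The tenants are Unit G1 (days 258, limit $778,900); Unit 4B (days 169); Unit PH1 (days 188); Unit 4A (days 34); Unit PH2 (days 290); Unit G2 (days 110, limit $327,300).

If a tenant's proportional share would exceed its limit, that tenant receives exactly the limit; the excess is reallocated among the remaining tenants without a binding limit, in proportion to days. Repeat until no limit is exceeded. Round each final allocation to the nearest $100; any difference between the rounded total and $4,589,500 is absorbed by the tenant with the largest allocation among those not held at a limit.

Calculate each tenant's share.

Unit G1: $778,900; Unit 4B: $864,400; Unit PH1: $961,600; Unit 4A: $173,900; Unit PH2: $1,483,400; Unit G2: $327,300

Days total: 1,049.
Unconstrained shares: Unit G1 1,128,780.74; Unit 4B 739,395.14; Unit PH1 822,522.40; Unit 4A 148,754.05; Unit PH2 1,268,784.56; Unit G2 481,263.11.
Held at cap: Unit G1 ($778,900), Unit G2 ($327,300); residual $3,483,300 reallocated over remaining days 681.
Shares after redistribution: Unit 4B 864,431.28 → $864,400; Unit PH1 961,615.86 → $961,600; Unit 4A 173,909.25 → $173,900; Unit PH2 1,483,343.61 → $1,483,300.
Rounding difference +$100 applied to Unit PH2 → $1,483,400.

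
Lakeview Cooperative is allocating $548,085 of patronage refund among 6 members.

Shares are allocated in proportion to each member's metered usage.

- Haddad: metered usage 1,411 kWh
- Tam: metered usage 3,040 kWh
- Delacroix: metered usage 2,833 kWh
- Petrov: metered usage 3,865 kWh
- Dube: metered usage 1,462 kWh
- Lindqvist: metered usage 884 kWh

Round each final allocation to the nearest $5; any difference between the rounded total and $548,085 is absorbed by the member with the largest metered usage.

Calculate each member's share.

Combined metered usage = 13,495.
Unrounded shares: Haddad 1,411/13,495 × $548,085 = 57,306.26; Tam 3,040/13,495 × $548,085 = 123,466.35; Delacroix 2,833/13,495 × $548,085 = 115,059.27; Petrov 3,865/13,495 × $548,085 = 156,972.84; Dube 1,462/13,495 × $548,085 = 59,377.57; Lindqvist 884/13,495 × $548,085 = 35,902.72.
Rounded to nearest $5: Haddad $57,305; Tam $123,465; Delacroix $115,060; Petrov $156,975; Dube $59,380; Lindqvist $35,905. Sum = $548,090.
Difference $548,085 − $548,090 = −$5 applied to largest metered usage (Petrov): Petrov becomes $156,970.

Haddad: $57,305 | Tam: $123,465 | Delacroix: $115,060 | Petrov: $156,970 | Dube: $59,380 | Lindqvist: $35,905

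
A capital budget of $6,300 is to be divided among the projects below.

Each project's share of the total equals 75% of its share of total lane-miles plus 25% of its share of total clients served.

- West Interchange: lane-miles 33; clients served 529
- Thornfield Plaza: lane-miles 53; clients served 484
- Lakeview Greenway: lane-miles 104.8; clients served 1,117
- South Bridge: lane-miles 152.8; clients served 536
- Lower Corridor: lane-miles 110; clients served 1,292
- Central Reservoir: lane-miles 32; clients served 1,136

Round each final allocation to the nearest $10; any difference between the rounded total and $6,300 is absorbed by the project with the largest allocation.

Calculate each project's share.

West Interchange: $480 · Thornfield Plaza: $670 · Lakeview Greenway: $1,370 · South Bridge: $1,650 · Lower Corridor: $1,470 · Central Reservoir: $660

Totals — lane-miles 485.6, clients served 5,094.
Composite weights (75% lane-miles + 25% clients served): West Interchange 0.0769; Thornfield Plaza 0.1056; Lakeview Greenway 0.2167; South Bridge 0.2623; Lower Corridor 0.2333; Central Reservoir 0.1052.
Unrounded shares: West Interchange 484.66; Thornfield Plaza 665.35; Lakeview Greenway 1,365.09; South Bridge 1,652.50; Lower Corridor 1,469.80; Central Reservoir 662.60.
After rounding ($10): West Interchange $480; Thornfield Plaza $670; Lakeview Greenway $1,370; South Bridge $1,650; Lower Corridor $1,470; Central Reservoir $660. Sum = $6,300.
Rounded total matches; no reconciliation needed.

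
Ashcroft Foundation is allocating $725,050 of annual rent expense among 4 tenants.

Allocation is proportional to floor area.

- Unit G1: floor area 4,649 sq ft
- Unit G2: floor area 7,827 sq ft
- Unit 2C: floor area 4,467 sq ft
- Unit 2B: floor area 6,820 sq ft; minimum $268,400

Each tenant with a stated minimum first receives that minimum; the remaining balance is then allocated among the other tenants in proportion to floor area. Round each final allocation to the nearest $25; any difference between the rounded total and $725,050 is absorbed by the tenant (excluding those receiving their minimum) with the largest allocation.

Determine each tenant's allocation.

Guaranteed amounts: Unit 2B $268,400. Residual $456,650.
Residual split over remaining floor area 16,943: Unit G1 125,300.47 → $125,300; Unit G2 210,954.35 → $210,950; Unit 2C 120,395.18 → $120,400.

Unit G1: $125,300 | Unit G2: $210,950 | Unit 2C: $120,400 | Unit 2B: $268,400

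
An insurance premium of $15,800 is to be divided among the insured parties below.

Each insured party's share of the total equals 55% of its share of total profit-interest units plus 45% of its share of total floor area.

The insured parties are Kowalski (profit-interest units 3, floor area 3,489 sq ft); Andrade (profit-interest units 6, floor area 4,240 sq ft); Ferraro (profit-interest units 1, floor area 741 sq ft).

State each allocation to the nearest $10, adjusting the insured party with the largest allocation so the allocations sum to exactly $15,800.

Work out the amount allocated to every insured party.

Kowalski: $5,540; Andrade: $8,770; Ferraro: $1,490

Profit-interest units total 10; floor area total 8,470.
Combined weights (55% profit-interest units + 45% floor area): Kowalski 0.3504; Andrade 0.5553; Ferraro 0.0944.
Proportional shares: Kowalski 5,535.78; Andrade 8,773.20; Ferraro 1,491.02.
At nearest $10: Kowalski $5,540; Andrade $8,770; Ferraro $1,490. Sum = $15,800.
No rounding difference to absorb.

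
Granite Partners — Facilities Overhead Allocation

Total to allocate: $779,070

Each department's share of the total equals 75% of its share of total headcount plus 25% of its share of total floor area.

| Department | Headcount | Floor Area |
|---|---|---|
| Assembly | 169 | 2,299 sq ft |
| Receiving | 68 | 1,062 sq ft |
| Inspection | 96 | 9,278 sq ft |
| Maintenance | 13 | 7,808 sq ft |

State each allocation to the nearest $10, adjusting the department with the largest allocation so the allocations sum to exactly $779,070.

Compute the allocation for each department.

Totals — headcount 346, floor area 20,447.
Composite weights (75% headcount + 25% floor area): Assembly 0.3944; Receiving 0.1604; Inspection 0.3215; Maintenance 0.1236.
Proportional shares: Assembly 307,295.39; Receiving 124,950.08; Inspection 250,496.02; Maintenance 96,328.51.
After rounding ($10): Assembly $307,300; Receiving $124,950; Inspection $250,500; Maintenance $96,330. Sum = $779,080.
Difference $779,070 − $779,080 = −$10 applied to largest allocation (Assembly): Assembly becomes $307,290.

Assembly: $307,290 | Receiving: $124,950 | Inspection: $250,500 | Maintenance: $96,330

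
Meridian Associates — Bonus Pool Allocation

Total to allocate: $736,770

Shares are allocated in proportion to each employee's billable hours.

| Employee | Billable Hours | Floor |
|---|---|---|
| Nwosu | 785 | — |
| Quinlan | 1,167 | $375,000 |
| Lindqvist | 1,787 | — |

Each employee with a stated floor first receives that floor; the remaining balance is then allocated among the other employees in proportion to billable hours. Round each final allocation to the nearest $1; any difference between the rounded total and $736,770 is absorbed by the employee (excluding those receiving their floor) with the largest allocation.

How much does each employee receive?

Guaranteed amounts: Quinlan $375,000. Residual $361,770.
Residual split over remaining billable hours 2,572: Nwosu 110,415.80 → $110,416; Lindqvist 251,354.20 → $251,354.

Nwosu: $110,416; Quinlan: $375,000; Lindqvist: $251,354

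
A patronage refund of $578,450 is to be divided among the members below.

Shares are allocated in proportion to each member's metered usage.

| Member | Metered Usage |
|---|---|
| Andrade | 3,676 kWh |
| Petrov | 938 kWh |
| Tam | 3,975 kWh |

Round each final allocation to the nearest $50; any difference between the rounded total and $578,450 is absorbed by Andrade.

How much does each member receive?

Total metered usage = 8,589.
Proportional shares: Andrade 3,676/8,589 × $578,450 = 247,570.40; Petrov 938/8,589 × $578,450 = 63,172.21; Tam 3,975/8,589 × $578,450 = 267,707.39.
At nearest $50: Andrade $247,550; Petrov $63,150; Tam $267,700. Sum = $578,400.
Difference $578,450 − $578,400 = +$50 applied to Andrade: Andrade becomes $247,600.

Andrade: $247,600; Petrov: $63,150; Tam: $267,700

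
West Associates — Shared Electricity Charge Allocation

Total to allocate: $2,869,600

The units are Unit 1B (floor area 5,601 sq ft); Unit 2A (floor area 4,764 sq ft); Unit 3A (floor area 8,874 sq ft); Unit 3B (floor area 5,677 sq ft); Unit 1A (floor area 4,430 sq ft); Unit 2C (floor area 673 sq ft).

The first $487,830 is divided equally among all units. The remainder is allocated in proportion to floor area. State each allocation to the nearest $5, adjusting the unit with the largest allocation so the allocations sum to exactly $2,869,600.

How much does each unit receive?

$487,830 shared equally gives $81,305 per unit.
Remainder $2,381,770 by floor area (total 30,019): Unit 1B 444,395.01 → $444,395; Unit 2A 377,985.69 → $377,985; Unit 3A 704,081.65 → $704,080; Unit 3B 450,425.01 → $450,425; Unit 1A 351,485.43 → $351,485; Unit 2C 53,397.22 → $53,395.
Rounding difference +$5 on remainder applied to Unit 3A.
Totals: Unit 1B $81,305 + $444,395 = $525,700; Unit 2A $81,305 + $377,985 = $459,290; Unit 3A $81,305 + $704,085 = $785,390; Unit 3B $81,305 + $450,425 = $531,730; Unit 1A $81,305 + $351,485 = $432,790; Unit 2C $81,305 + $53,395 = $134,700.

Unit 1B: $525,700 · Unit 2A: $459,290 · Unit 3A: $785,390 · Unit 3B: $531,730 · Unit 1A: $432,790 · Unit 2C: $134,700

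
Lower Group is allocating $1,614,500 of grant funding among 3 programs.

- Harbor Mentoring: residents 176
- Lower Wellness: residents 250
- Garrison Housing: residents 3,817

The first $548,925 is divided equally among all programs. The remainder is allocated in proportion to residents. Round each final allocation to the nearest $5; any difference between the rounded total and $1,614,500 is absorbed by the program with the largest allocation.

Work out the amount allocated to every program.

Harbor Mentoring: $227,175; Lower Wellness: $245,760; Garrison Housing: $1,141,565

Equal tier: $548,925 ÷ 3 = $182,975 apiece.
Remainder $1,065,575 by residents (total 4,243): Harbor Mentoring 44,200.14 → $44,200; Lower Wellness 62,784.29 → $62,785; Garrison Housing 958,590.57 → $958,590.
Totals: Harbor Mentoring $182,975 + $44,200 = $227,175; Lower Wellness $182,975 + $62,785 = $245,760; Garrison Housing $182,975 + $958,590 = $1,141,565.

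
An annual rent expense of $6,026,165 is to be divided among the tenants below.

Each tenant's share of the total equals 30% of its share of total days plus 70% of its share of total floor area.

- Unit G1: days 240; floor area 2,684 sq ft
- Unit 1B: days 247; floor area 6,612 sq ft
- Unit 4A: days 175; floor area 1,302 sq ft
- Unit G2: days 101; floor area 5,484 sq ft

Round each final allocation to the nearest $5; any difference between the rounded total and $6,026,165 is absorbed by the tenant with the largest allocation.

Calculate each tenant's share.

Days total 763; floor area total 16,082.
Combined weights (30% days + 70% floor area): Unit G1 0.2112; Unit 1B 0.3849; Unit 4A 0.1255; Unit G2 0.2784.
Unrounded shares: Unit G1 1,272,669.50; Unit 1B 2,319,571.36; Unit 4A 756,159.54; Unit G2 1,677,764.60.
Rounded to nearest $5: Unit G1 $1,272,670; Unit 1B $2,319,570; Unit 4A $756,160; Unit G2 $1,677,765. Sum = $6,026,165.
Rounded total matches; no reconciliation needed.

Unit G1: $1,272,670; Unit 1B: $2,319,570; Unit 4A: $756,160; Unit G2: $1,677,765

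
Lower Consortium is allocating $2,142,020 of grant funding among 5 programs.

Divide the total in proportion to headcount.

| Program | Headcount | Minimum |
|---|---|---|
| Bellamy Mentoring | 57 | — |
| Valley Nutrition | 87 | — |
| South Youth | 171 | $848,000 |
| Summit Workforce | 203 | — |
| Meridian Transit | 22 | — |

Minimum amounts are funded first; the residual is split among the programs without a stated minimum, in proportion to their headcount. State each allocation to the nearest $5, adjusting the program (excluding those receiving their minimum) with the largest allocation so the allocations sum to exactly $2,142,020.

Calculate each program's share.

Minimums first: South Youth $848,000. Residual $1,294,020.
Residual split over remaining headcount 369: Bellamy Mentoring 199,889.27 → $199,890; Valley Nutrition 305,094.15 → $305,095; Summit Workforce 711,886.34 → $711,885; Meridian Transit 77,150.24 → $77,150.

Bellamy Mentoring: $199,890; Valley Nutrition: $305,095; South Youth: $848,000; Summit Workforce: $711,885; Meridian Transit: $77,150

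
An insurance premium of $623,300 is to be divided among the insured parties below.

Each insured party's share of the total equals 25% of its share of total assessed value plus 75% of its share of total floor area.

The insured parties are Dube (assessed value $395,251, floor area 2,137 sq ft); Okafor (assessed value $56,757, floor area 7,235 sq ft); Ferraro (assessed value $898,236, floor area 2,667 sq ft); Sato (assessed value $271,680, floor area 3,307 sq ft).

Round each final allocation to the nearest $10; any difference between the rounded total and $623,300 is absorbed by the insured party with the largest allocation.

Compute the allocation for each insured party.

Dube: $103,070 · Okafor: $225,850 · Ferraro: $167,540 · Sato: $126,840

Assessed value total 1,621,924; floor area total 15,346.
Blended shares (25% assessed value + 75% floor area): Dube 0.1654; Okafor 0.3623; Ferraro 0.2688; Sato 0.2035.
Proportional shares: Dube 103,071.42; Okafor 225,847.88; Ferraro 167,540.33; Sato 126,840.37.
After rounding ($10): Dube $103,070; Okafor $225,850; Ferraro $167,540; Sato $126,840. Sum = $623,300.
Sum already equals the total — no adjustment.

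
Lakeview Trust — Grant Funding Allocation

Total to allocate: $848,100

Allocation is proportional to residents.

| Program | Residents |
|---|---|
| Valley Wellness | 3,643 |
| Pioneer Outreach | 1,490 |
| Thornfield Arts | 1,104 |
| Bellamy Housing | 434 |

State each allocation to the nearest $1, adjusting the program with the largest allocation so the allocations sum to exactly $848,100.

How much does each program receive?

Valley Wellness: $463,144 | Pioneer Outreach: $189,427 | Thornfield Arts: $140,354 | Bellamy Housing: $55,175

Sum of residents: 6,671.
Proportional shares: Valley Wellness 3,643/6,671 × $848,100 = 463,143.20; Pioneer Outreach 1,490/6,671 × $848,100 = 189,427.22; Thornfield Arts 1,104/6,671 × $848,100 = 140,354.13; Bellamy Housing 434/6,671 × $848,100 = 55,175.45.
At nearest $1: Valley Wellness $463,143; Pioneer Outreach $189,427; Thornfield Arts $140,354; Bellamy Housing $55,175. Sum = $848,099.
Difference $848,100 − $848,099 = +$1 applied to largest allocation (Valley Wellness): Valley Wellness becomes $463,144.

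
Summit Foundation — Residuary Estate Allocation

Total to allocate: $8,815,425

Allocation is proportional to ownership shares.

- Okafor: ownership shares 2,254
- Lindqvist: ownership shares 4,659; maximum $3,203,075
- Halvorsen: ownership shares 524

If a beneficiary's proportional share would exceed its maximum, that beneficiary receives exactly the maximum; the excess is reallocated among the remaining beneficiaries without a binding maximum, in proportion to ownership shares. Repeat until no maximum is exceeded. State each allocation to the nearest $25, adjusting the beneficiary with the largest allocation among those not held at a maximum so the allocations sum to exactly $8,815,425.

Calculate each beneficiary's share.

Sum of ownership shares: 7,437.
Proportional shares (ignoring caps): Okafor 2,671,771.94; Lindqvist 5,522,531.27; Halvorsen 621,121.78.
Capped: Lindqvist ($3,203,075); residual $5,612,350 reallocated over remaining ownership shares 2,778.
Shares after redistribution: Okafor 4,553,720.99 → $4,553,725; Halvorsen 1,058,629.01 → $1,058,625.

Okafor: $4,553,725 | Lindqvist: $3,203,075 | Halvorsen: $1,058,625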